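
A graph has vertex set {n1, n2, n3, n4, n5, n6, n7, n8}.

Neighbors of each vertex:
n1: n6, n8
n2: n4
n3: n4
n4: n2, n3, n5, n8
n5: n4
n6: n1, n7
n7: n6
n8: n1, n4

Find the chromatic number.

n3 and n4 are adjacent, so at least 2 colors are needed.
2 colors suffice: color 1 → {n1, n4, n7}; color 2 → {n2, n3, n5, n6, n8}. Each edge has distinct colors on its endpoints.

2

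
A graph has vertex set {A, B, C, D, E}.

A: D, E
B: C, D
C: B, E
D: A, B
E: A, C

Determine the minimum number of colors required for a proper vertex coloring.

The cycle E-A-D-B-C-E has odd length 5, so it cannot be 2-colored; at least 3 colors are needed.
3 colors suffice: color 1 → {D, E}; color 2 → {A, B}; color 3 → {C}. Each edge has distinct colors on its endpoints.

3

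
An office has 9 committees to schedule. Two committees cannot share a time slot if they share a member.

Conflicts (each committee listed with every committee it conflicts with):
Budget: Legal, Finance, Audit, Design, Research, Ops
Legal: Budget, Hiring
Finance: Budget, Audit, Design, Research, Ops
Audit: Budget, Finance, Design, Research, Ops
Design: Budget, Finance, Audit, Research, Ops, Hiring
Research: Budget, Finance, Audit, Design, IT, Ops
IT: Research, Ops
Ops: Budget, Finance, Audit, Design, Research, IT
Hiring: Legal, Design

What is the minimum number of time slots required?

Budget, Finance, Audit, Design, Research, Ops are mutually in conflict, so at least 6 time slots are needed.
A valid assignment using 6 time slots: Budget=3, Legal=1, Finance=5, Audit=6, Design=2, Research=1, IT=2, Ops=4, Hiring=3. Every pair that conflicts lands in different time slots.

6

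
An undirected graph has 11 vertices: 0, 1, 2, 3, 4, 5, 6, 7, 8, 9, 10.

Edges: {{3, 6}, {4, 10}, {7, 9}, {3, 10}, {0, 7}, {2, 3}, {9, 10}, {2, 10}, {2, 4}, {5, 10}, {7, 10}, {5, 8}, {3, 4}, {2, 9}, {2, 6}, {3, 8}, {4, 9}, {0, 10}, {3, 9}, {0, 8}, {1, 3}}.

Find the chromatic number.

5

2, 3, 4, 9, 10 are mutually adjacent (a clique of size 5), so at least 5 colors are needed.
5 colors suffice: color red → {1, 6, 8, 10}; color blue → {0, 3, 5}; color green → {9}; color yellow → {2, 7}; color purple → {4}. Each edge has distinct colors on its endpoints.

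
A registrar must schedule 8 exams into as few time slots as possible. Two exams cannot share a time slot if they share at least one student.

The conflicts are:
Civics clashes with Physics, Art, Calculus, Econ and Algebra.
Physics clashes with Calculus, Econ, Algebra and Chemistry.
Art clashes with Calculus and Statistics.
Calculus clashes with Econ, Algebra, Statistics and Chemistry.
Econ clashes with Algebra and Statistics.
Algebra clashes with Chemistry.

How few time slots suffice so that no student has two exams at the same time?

Civics, Physics, Calculus, Econ, Algebra are mutually in conflict, so at least 5 time slots are needed.
5 time slots suffice: time slot 1 → {Calculus}; time slot 2 → {Algebra, Statistics}; time slot 3 → {Physics, Art}; time slot 4 → {Econ, Chemistry}; time slot 5 → {Civics}. Every pair that conflicts lands in different time slots.

5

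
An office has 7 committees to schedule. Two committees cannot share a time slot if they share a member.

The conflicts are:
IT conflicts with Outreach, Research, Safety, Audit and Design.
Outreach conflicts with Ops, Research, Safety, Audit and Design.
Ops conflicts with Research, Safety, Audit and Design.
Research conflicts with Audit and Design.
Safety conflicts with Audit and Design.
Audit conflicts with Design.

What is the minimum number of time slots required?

5

Outreach, Ops, Research, Audit, Design are mutually in conflict, so at least 5 time slots are needed.
5 time slots suffice: time slot 1 → {Audit}; time slot 2 → {Outreach}; time slot 3 → {Design}; time slot 4 → {IT, Ops}; time slot 5 → {Research, Safety}. No two conflicting committees share a time slot.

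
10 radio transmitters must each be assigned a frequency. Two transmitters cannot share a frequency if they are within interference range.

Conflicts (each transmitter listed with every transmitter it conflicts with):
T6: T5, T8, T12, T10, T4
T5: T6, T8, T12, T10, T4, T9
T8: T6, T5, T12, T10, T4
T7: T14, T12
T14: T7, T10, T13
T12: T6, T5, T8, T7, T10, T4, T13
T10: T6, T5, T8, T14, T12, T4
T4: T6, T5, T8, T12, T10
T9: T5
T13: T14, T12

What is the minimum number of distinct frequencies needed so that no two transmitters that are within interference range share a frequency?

6

T6, T5, T8, T12, T10, T4 are mutually in conflict, so at least 6 frequencies are needed.
Using 6 frequencies: T6=5, T5=3, T8=6, T7=2, T14=1, T12=1, T10=2, T4=4, T9=1, T13=2. Each listed conflict is separated.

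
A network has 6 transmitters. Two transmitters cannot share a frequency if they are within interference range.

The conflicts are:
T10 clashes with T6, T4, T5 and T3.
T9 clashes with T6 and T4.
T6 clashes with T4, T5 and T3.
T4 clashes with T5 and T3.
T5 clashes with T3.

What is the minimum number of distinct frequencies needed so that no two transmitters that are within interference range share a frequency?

T10, T6, T4, T5, T3 all conflict with each other, so at least 5 frequencies are needed.
A valid assignment using 5 frequencies: T10=5, T9=3, T6=2, T4=1, T5=3, T3=4. No two conflicting transmitters share a frequency.

5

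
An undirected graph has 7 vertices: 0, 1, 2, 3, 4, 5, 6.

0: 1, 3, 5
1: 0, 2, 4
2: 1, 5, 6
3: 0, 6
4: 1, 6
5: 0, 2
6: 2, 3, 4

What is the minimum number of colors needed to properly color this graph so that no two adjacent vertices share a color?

3

The cycle 1-4-6-3-0-1 has odd length 5, so it cannot be 2-colored; at least 3 colors are needed.
One proper 3-coloring: 0=red, 1=green, 2=blue, 3=blue, 4=blue, 5=green, 6=red. Every edge joins two different colors.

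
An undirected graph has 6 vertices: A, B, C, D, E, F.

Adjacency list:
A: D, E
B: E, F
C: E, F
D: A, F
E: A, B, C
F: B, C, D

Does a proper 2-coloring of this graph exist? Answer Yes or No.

No

The cycle F-B-E-A-D-F has odd length 5, so it cannot be 2-colored; at least 3 colors are needed.
So 2 colors are not enough.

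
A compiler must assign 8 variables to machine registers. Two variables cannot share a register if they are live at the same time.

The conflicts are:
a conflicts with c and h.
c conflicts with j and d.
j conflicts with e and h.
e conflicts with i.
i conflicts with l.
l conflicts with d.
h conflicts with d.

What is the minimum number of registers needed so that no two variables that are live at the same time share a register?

2

j and e conflict, so at least 2 registers are needed.
2 registers suffice: register 1 → {a, j, i, d}; register 2 → {c, e, l, h}. Each listed conflict is separated.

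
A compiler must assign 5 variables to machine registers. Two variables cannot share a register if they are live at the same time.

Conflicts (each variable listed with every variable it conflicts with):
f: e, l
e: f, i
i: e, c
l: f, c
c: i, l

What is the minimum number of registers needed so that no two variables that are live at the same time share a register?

3

The cycle l-f-e-i-c-l has odd length 5, so it cannot be 2-colored; at least 3 registers are needed.
3 registers suffice: register 1 → {e, l}; register 2 → {f, c}; register 3 → {i}. Each listed conflict is separated.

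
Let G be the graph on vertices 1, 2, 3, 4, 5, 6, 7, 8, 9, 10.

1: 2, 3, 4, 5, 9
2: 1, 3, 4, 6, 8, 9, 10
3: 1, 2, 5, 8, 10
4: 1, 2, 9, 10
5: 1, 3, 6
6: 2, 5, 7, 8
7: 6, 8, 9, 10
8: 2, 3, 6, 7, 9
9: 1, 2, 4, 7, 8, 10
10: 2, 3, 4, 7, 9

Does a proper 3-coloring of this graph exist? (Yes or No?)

No

1, 2, 4, 9 are mutually adjacent (a clique of size 4), so at least 4 colors are needed.
So 3 colors are not enough.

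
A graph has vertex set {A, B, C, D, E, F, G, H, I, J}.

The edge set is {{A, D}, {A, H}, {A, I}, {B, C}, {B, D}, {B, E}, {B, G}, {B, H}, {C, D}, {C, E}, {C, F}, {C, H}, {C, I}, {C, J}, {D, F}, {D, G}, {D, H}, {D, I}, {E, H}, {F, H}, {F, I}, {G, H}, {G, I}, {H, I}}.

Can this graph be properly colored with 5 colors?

Yes

The chromatic number is 5. C, D, F, H, I are pairwise adjacent (a clique of size 5), so at least 5 colors are needed.
5 colors suffice: A=3, B=4, C=3, D=2, E=2, F=5, G=3, H=1, I=4, J=1.
That is already a proper 5-coloring.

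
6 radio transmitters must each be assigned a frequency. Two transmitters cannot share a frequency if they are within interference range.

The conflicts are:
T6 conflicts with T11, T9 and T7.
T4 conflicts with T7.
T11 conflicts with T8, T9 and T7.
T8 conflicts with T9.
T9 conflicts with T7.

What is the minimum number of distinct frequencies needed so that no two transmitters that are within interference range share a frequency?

4

T6, T11, T9, T7 pairwise conflict, so at least 4 frequencies are needed.
A valid assignment using 4 frequencies: T6=4, T4=2, T11=3, T8=1, T9=2, T7=1. No two conflicting transmitters share a frequency.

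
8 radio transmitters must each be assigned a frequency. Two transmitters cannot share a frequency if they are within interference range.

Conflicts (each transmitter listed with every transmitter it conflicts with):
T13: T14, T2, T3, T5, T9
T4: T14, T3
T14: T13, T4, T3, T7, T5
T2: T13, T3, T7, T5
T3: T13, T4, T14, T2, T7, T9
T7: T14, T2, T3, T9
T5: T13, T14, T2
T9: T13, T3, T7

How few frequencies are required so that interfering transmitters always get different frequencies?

3

T13, T14, T5 all conflict with each other, so at least 3 frequencies are needed.
Using 3 frequencies: T13=3, T4=3, T14=2, T2=2, T3=1, T7=3, T5=1, T9=2. No two conflicting transmitters share a frequency.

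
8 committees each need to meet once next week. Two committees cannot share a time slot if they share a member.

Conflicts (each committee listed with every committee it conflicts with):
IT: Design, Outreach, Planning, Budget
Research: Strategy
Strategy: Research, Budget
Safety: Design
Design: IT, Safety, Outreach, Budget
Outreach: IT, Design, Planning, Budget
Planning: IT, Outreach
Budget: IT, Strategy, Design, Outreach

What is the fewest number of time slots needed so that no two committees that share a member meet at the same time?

IT, Design, Outreach, Budget are mutually in conflict, so at least 4 time slots are needed.
4 time slots suffice: IT=3, Research=2, Strategy=1, Safety=2, Design=1, Outreach=2, Planning=1, Budget=4. Each listed conflict is separated.

4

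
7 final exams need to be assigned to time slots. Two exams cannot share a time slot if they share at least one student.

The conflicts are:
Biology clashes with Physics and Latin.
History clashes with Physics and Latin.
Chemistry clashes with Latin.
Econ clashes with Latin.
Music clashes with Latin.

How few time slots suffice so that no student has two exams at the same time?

Chemistry and Latin conflict, so at least 2 time slots are needed.
2 time slots suffice: Biology=2, History=2, Chemistry=2, Econ=2, Music=2, Physics=1, Latin=1. No two conflicting exams share a time slot.

2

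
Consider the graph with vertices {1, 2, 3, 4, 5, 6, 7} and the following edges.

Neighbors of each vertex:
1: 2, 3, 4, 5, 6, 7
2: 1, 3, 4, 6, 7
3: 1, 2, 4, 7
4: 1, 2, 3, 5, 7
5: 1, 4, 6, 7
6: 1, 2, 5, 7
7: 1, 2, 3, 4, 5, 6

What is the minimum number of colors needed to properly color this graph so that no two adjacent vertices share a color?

1, 2, 3, 4, 7 are pairwise adjacent (a clique of size 5), so at least 5 colors are needed.
A valid assignment using 5 colors: 1=a, 2=c, 3=e, 4=d, 5=c, 6=d, 7=b. Every edge joins two different colors.

5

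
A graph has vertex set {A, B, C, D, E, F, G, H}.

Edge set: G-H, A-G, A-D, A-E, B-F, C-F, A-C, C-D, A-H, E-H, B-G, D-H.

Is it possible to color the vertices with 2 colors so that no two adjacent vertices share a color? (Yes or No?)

No

A, E, H form a triangle, so at least 3 colors are needed.
So 2 colors are not enough.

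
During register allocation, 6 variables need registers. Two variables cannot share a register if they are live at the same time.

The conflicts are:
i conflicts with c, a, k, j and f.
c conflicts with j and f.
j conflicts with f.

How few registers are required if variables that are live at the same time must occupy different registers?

i, c, j, f pairwise conflict, so at least 4 registers are needed.
4 registers suffice: i=1, c=4, a=2, k=2, j=2, f=3. Each listed conflict is separated.

4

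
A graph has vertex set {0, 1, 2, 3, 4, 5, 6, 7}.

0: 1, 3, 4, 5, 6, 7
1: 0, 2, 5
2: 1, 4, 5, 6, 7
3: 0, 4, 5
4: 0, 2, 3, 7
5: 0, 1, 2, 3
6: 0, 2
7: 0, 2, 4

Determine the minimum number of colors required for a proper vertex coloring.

3

1, 2, 5 are pairwise adjacent, so at least 3 colors are needed.
3 colors suffice: 0=red, 1=green, 2=red, 3=green, 4=blue, 5=blue, 6=blue, 7=green. No two adjacent vertices share a color.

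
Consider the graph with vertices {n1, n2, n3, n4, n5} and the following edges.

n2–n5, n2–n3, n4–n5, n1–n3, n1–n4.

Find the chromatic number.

3

The cycle n2-n5-n4-n1-n3-n2 has odd length 5, so it cannot be 2-colored; at least 3 colors are needed.
One proper 3-coloring: n1=green, n2=red, n3=blue, n4=red, n5=blue. Each edge has distinct colors on its endpoints.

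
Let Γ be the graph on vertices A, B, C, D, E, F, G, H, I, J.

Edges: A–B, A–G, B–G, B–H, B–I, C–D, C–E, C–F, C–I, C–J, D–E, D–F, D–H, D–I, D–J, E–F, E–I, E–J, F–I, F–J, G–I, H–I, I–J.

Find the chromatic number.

6

C, D, E, F, I, J form a clique, so at least 6 colors are needed.
6 colors suffice: A=1, B=2, C=3, D=2, E=4, F=6, G=3, H=3, I=1, J=5. No two adjacent vertices share a color.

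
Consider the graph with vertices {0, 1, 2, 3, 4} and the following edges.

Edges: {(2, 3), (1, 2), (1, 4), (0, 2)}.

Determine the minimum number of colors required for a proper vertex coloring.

2

1 and 2 are adjacent, so at least 2 colors are needed.
2 colors suffice: color red → {2, 4}; color blue → {0, 1, 3}. Each edge has distinct colors on its endpoints.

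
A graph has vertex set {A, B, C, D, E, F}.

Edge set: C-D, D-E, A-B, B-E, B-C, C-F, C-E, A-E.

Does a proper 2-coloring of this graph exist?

No

A, B, E are pairwise adjacent, so at least 3 colors are needed.
So 2 colors are not enough.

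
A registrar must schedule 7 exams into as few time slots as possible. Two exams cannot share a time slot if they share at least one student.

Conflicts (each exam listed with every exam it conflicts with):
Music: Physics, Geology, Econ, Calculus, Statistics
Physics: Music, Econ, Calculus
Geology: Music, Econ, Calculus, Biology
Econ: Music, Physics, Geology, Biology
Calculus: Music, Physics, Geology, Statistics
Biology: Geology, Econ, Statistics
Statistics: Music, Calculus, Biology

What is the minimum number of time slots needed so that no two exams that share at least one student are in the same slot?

Music, Physics, Calculus are mutually in conflict, so at least 3 time slots are needed.
3 time slots suffice: time slot 1 → {Music, Biology}; time slot 2 → {Econ, Calculus}; time slot 3 → {Physics, Geology, Statistics}. No two conflicting exams share a time slot.

3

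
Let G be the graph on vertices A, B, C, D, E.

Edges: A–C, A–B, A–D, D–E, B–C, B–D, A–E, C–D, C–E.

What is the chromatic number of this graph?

4

A, B, C, D are pairwise adjacent (a clique of size 4), so at least 4 colors are needed.
4 colors suffice: A=red, B=yellow, C=green, D=blue, E=yellow. No two adjacent vertices share a color.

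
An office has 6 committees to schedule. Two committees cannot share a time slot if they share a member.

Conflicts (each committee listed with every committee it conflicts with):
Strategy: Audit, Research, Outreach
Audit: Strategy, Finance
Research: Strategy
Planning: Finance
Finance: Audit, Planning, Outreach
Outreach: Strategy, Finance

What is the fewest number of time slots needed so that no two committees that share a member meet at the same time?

Strategy and Research conflict, so at least 2 time slots are needed.
2 time slots suffice: time slot 1 → {Strategy, Finance}; time slot 2 → {Audit, Research, Planning, Outreach}. Each listed conflict is separated.

2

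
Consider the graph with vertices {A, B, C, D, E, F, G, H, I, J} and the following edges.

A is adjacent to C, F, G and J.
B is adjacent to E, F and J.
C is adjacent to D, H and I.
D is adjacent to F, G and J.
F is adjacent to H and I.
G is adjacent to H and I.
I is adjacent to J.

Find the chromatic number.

2

F and H are adjacent, so at least 2 colors are needed.
One proper 2-coloring: A=blue, B=blue, C=red, D=blue, E=red, F=red, G=red, H=blue, I=blue, J=red. Every edge joins two different colors.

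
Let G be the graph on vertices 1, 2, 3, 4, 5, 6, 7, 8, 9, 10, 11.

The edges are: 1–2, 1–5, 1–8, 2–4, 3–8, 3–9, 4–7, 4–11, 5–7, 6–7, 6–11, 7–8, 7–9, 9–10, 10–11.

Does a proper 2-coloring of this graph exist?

The cycle 9-7-6-11-10-9 has odd length 5, so it cannot be 2-colored; at least 3 colors are needed.
So 2 colors are not enough.

No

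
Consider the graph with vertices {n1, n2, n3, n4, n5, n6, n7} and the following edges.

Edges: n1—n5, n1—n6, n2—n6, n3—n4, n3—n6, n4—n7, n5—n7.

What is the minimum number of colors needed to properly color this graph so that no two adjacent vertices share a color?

2

n2 and n6 are adjacent, so at least 2 colors are needed.
A valid assignment using 2 colors: n1=B, n2=B, n3=B, n4=R, n5=R, n6=R, n7=B. No two adjacent vertices share a color.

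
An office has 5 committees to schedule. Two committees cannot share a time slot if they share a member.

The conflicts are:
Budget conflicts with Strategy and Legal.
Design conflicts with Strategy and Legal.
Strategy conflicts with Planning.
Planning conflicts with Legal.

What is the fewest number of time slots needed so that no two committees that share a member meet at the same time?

Planning and Legal conflict, so at least 2 time slots are needed.
2 time slots suffice: time slot 1 → {Strategy, Legal}; time slot 2 → {Budget, Design, Planning}. No two conflicting committees share a time slot.

2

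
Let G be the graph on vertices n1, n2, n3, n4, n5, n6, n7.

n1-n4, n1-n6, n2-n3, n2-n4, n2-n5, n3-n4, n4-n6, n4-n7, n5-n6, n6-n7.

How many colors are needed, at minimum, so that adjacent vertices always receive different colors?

n1, n4, n6 are pairwise adjacent, so at least 3 colors are needed.
One proper 3-coloring: n1=green, n2=blue, n3=green, n4=red, n5=red, n6=blue, n7=green. Every edge joins two different colors.

3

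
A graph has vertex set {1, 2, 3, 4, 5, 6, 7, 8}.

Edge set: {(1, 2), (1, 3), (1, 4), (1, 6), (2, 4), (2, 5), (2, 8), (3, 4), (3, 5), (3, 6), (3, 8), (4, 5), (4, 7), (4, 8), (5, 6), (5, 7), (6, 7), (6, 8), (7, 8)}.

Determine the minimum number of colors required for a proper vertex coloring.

3

1, 3, 6 are mutually adjacent, so at least 3 colors are needed.
One proper 3-coloring: 1=c, 2=b, 3=b, 4=a, 5=c, 6=a, 7=b, 8=c. Every edge joins two different colors.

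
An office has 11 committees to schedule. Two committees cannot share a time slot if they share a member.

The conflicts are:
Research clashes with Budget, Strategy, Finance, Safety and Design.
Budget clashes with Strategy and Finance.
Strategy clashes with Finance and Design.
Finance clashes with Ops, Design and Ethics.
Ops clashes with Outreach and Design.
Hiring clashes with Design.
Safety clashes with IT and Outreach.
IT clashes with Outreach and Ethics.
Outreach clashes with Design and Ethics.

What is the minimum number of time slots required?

4

Research, Strategy, Finance, Design all conflict with each other, so at least 4 time slots are needed.
4 time slots suffice: time slot 1 → {Budget, Safety, Design, Ethics}; time slot 2 → {Finance, Hiring, Outreach}; time slot 3 → {Research, Ops, IT}; time slot 4 → {Strategy}. No two conflicting committees share a time slot.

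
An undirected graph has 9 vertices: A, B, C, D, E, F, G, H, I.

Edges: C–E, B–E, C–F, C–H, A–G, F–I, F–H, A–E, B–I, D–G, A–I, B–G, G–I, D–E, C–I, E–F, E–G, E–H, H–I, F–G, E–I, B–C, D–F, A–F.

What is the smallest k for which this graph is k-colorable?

5

C, E, F, H, I are pairwise adjacent (a clique of size 5), so at least 5 colors are needed.
5 colors suffice: color 1 → {E}; color 2 → {D, I}; color 3 → {B, F}; color 4 → {C, G}; color 5 → {A, H}. Each edge has distinct colors on its endpoints.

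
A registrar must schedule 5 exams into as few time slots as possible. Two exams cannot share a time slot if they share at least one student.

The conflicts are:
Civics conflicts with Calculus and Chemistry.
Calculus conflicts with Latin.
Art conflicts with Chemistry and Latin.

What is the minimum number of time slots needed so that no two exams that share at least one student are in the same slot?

The cycle Civics-Chemistry-Art-Latin-Calculus-Civics has odd length 5, so it cannot be 2-colored; at least 3 time slots are needed.
3 time slots suffice: Civics=3, Calculus=1, Art=1, Chemistry=2, Latin=2. No two conflicting exams share a time slot.

3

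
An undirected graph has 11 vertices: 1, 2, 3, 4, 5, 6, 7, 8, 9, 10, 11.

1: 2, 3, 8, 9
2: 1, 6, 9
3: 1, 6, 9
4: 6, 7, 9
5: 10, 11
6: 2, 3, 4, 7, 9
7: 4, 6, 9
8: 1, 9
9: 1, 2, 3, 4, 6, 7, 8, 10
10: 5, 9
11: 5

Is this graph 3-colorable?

4, 6, 7, 9 are mutually adjacent (a clique of size 4), so at least 4 colors are needed.
So 3 colors are not enough.

No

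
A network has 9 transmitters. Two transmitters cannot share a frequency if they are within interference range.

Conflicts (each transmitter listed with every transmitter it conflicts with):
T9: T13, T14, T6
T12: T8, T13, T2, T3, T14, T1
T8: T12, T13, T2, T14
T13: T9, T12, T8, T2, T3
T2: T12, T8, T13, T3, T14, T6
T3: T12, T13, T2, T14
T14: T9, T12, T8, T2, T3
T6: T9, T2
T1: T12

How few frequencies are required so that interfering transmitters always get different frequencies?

T12, T8, T13, T2 all conflict with each other, so at least 4 frequencies are needed.
Using 4 frequencies: T9=1, T12=2, T8=4, T13=3, T2=1, T3=4, T14=3, T6=2, T1=1. Each listed conflict is separated.

4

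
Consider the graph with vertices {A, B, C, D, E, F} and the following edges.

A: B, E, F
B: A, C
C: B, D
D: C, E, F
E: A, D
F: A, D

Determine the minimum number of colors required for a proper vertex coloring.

3

The cycle F-D-C-B-A-F has odd length 5, so it cannot be 2-colored; at least 3 colors are needed.
3 colors suffice: A=1, B=3, C=2, D=1, E=2, F=2. Each edge has distinct colors on its endpoints.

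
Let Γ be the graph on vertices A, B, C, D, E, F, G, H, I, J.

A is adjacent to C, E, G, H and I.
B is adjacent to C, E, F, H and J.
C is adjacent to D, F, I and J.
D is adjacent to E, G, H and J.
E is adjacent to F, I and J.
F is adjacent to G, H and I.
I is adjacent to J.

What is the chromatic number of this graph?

E, I, J are pairwise adjacent, so at least 3 colors are needed.
3 colors suffice: color red → {C, E, G, H}; color blue → {A, F, J}; color green → {B, D, I}. No two adjacent vertices share a color.

3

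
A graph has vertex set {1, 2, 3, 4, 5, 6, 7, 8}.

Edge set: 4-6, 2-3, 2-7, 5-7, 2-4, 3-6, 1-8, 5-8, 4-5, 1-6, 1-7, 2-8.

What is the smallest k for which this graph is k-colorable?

3

The cycle 5-8-1-6-4-5 has odd length 5, so it cannot be 2-colored; at least 3 colors are needed.
A valid assignment using 3 colors: 1=a, 2=a, 3=b, 4=b, 5=a, 6=c, 7=b, 8=b. Every edge joins two different colors.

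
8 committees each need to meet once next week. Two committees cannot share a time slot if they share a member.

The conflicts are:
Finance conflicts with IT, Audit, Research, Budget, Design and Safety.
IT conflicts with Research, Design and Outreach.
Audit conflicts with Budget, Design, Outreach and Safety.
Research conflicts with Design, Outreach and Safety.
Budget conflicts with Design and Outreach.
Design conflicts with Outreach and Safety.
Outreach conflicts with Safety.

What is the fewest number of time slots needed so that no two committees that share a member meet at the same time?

Finance, IT, Research, Design are mutually in conflict, so at least 4 time slots are needed.
Using 4 time slots: Finance=2, IT=4, Audit=3, Research=3, Budget=4, Design=1, Outreach=2, Safety=4. Each listed conflict is separated.

4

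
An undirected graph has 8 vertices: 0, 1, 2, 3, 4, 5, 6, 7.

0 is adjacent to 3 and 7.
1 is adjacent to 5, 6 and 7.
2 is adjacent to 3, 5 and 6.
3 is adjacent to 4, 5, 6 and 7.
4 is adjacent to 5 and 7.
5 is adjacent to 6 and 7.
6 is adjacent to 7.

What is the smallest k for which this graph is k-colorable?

4

1, 5, 6, 7 form a clique, so at least 4 colors are needed.
4 colors suffice: color red → {1, 3}; color blue → {2, 7}; color green → {0, 5}; color yellow → {4, 6}. No two adjacent vertices share a color.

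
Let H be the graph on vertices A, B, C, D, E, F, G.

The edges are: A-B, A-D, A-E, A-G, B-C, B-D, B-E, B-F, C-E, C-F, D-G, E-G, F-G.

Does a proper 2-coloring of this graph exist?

A, B, D are mutually adjacent, so at least 3 colors are needed.
So 2 colors are not enough.

No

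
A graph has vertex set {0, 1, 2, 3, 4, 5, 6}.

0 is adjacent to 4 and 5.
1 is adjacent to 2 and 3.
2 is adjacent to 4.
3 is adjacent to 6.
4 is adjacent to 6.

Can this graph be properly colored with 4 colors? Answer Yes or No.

The chromatic number is 3. The cycle 6-3-1-2-4-6 has odd length 5, so it cannot be 2-colored; at least 3 colors are needed.
3 colors suffice: 0=b, 1=a, 2=b, 3=b, 4=a, 5=a, 6=c.
Since 4 ≥ 3, a proper 4-coloring certainly exists.

Yes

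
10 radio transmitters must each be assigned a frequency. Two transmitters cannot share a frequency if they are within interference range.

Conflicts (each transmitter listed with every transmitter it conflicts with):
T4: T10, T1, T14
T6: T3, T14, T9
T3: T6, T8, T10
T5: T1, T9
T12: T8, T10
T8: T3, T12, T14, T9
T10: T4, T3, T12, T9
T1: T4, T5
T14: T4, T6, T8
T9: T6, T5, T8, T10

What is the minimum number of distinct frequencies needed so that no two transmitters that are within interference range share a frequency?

3

The cycle T4-T14-T6-T9-T10-T4 has odd length 5, so it cannot be 2-colored; at least 3 frequencies are needed.
A valid assignment using 3 frequencies: T4=2, T6=1, T3=2, T5=3, T12=2, T8=1, T10=1, T1=1, T14=3, T9=2. Each listed conflict is separated.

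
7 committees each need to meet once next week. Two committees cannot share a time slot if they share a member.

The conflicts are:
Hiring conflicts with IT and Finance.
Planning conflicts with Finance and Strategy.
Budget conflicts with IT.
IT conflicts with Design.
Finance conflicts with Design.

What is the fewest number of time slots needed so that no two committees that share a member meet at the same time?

Finance and Design conflict, so at least 2 time slots are needed.
Using 2 time slots: Hiring=2, Planning=2, Budget=2, IT=1, Finance=1, Strategy=1, Design=2. Every pair that conflicts lands in different time slots.

2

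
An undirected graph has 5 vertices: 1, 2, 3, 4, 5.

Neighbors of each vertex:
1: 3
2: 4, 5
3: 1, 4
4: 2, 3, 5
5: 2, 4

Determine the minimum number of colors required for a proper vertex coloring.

3

2, 4, 5 are pairwise adjacent, so at least 3 colors are needed.
3 colors suffice: color red → {1, 4}; color blue → {3, 5}; color green → {2}. No two adjacent vertices share a color.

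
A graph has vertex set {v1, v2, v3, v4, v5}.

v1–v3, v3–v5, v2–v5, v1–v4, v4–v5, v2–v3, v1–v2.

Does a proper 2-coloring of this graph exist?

No

v1, v2, v3 are mutually adjacent, so at least 3 colors are needed.
So 2 colors are not enough.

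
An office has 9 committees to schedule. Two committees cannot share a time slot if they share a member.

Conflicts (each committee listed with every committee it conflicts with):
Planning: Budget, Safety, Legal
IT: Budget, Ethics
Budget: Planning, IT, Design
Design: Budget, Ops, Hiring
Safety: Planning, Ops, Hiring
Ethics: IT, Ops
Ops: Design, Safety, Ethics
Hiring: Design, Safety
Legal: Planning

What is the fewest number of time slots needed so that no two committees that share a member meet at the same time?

The cycle IT-Ethics-Ops-Design-Budget-IT has odd length 5, so it cannot be 2-colored; at least 3 time slots are needed.
A valid assignment using 3 time slots: Planning=1, IT=1, Budget=2, Design=3, Safety=2, Ethics=2, Ops=1, Hiring=1, Legal=2. Each listed conflict is separated.

3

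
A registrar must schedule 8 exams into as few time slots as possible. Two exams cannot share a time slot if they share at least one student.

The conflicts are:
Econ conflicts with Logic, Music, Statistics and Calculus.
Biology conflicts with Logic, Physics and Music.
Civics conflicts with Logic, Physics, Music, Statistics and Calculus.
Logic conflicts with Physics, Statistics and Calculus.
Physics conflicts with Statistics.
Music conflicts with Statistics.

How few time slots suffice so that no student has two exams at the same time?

Civics, Logic, Physics, Statistics are mutually in conflict, so at least 4 time slots are needed.
Using 4 time slots: Econ=2, Biology=2, Civics=2, Logic=1, Physics=4, Music=1, Statistics=3, Calculus=3. Every pair that conflicts lands in different time slots.

4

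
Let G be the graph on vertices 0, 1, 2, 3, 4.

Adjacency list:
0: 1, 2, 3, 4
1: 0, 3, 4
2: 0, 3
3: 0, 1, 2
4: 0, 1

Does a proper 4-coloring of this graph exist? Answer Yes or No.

Yes

The chromatic number is 3. 0, 1, 3 are mutually adjacent, so at least 3 colors are needed.
3 colors suffice: color red → {0}; color blue → {3, 4}; color green → {1, 2}.
Since 4 ≥ 3, a proper 4-coloring certainly exists.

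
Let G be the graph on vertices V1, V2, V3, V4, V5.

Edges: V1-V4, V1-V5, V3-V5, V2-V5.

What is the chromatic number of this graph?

V1 and V4 are adjacent, so at least 2 colors are needed.
2 colors suffice: color 1 → {V4, V5}; color 2 → {V1, V2, V3}. Every edge joins two different colors.

2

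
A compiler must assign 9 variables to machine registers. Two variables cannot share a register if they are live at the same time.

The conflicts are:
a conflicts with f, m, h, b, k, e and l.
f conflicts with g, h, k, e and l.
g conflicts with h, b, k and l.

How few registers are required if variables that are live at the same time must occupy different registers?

3

a, f, h all conflict with each other, so at least 3 registers are needed.
A valid assignment using 3 registers: a=1, f=2, g=1, m=2, h=3, b=2, k=3, e=3, l=3. Every pair that conflicts lands in different registers.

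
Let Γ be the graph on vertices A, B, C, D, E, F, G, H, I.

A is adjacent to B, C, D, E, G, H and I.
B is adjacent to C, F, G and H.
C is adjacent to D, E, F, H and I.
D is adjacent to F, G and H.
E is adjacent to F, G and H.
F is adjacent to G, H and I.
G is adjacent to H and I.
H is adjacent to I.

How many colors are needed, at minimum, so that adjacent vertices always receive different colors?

4

A, C, E, H are mutually adjacent (a clique of size 4), so at least 4 colors are needed.
A valid assignment using 4 colors: A=blue, B=yellow, C=green, D=yellow, E=yellow, F=blue, G=green, H=red, I=yellow. Every edge joins two different colors.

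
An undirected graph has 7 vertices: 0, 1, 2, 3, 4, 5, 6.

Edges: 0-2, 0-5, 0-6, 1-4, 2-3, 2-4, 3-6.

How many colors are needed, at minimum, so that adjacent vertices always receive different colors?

0 and 6 are adjacent, so at least 2 colors are needed.
2 colors suffice: color red → {0, 3, 4}; color blue → {1, 2, 5, 6}. Every edge joins two different colors.

2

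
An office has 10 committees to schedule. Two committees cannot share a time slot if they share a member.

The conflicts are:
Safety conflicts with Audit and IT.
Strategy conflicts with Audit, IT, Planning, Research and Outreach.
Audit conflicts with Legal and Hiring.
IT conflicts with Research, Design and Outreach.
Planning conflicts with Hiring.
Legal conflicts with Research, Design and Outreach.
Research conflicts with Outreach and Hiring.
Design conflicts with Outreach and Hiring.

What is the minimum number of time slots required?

4

Strategy, IT, Research, Outreach pairwise conflict, so at least 4 time slots are needed.
Using 4 time slots: Safety=3, Strategy=3, Audit=1, IT=2, Planning=1, Legal=2, Research=4, Design=3, Outreach=1, Hiring=2. No two conflicting committees share a time slot.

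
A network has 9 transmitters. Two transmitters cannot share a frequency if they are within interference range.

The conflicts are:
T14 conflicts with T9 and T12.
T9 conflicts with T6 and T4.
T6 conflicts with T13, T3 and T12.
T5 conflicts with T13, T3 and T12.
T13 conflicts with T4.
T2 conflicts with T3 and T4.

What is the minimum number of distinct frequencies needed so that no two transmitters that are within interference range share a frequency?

3

The cycle T6-T9-T4-T2-T3-T6 has odd length 5, so it cannot be 2-colored; at least 3 frequencies are needed.
3 frequencies suffice: frequency 1 → {T14, T6, T5, T4}; frequency 2 → {T9, T13, T3, T12}; frequency 3 → {T2}. No two conflicting transmitters share a frequency.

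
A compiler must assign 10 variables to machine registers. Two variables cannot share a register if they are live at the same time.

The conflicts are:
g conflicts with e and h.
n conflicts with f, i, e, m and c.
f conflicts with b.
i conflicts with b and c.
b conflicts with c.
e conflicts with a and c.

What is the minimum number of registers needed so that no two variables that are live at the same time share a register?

i, b, c all conflict with each other, so at least 3 registers are needed.
3 registers suffice: register 1 → {g, n, b, a}; register 2 → {f, h, m, c}; register 3 → {i, e}. No two conflicting variables share a register.

3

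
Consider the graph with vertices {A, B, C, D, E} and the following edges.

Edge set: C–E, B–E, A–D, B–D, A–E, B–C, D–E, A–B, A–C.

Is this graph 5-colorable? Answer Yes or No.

The chromatic number is 4. A, B, C, E are pairwise adjacent (a clique of size 4), so at least 4 colors are needed.
4 colors suffice: A=3, B=2, C=4, D=4, E=1.
Since 5 ≥ 4, a proper 5-coloring certainly exists.

Yes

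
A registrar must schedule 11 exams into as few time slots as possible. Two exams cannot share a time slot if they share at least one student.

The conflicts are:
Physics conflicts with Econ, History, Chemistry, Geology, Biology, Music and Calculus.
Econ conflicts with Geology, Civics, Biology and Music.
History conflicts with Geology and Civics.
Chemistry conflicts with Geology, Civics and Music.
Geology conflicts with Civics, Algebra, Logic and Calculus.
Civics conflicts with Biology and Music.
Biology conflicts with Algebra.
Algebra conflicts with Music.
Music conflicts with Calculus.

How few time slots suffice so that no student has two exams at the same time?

Physics, Econ, Biology all conflict with each other, so at least 3 time slots are needed.
3 time slots suffice: time slot 1 → {Geology, Biology, Music}; time slot 2 → {Physics, Civics, Algebra, Logic}; time slot 3 → {Econ, History, Chemistry, Calculus}. Every pair that conflicts lands in different time slots.

3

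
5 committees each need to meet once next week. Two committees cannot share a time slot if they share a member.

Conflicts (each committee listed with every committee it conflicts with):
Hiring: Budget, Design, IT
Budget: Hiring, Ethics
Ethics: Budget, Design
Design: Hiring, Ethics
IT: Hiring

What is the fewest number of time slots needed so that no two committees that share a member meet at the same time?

Hiring and Budget conflict, so at least 2 time slots are needed.
A valid assignment using 2 time slots: Hiring=1, Budget=2, Ethics=1, Design=2, IT=2. Each listed conflict is separated.

2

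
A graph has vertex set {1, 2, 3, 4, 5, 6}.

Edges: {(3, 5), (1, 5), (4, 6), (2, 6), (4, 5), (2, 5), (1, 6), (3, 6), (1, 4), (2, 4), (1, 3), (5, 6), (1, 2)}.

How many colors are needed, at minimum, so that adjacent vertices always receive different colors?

5

1, 2, 4, 5, 6 are mutually adjacent (a clique of size 5), so at least 5 colors are needed.
5 colors suffice: color red → {1}; color blue → {6}; color green → {5}; color yellow → {2, 3}; color purple → {4}. Each edge has distinct colors on its endpoints.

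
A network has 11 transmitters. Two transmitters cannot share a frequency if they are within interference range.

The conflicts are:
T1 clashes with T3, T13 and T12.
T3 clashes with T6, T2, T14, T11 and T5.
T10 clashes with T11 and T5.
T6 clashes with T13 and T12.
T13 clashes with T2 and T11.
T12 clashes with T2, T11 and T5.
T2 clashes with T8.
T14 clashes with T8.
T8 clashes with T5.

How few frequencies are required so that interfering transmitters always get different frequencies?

T14 and T8 conflict, so at least 2 frequencies are needed.
2 frequencies suffice: T1=2, T3=1, T10=1, T6=2, T13=1, T12=1, T2=2, T14=2, T8=1, T11=2, T5=2. No two conflicting transmitters share a frequency.

2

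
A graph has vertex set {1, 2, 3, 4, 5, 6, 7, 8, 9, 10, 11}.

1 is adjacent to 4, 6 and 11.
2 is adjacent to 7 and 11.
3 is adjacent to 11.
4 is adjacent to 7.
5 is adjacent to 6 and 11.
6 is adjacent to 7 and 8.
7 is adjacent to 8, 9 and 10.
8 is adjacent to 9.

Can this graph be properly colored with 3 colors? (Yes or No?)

The chromatic number is 3. 6, 7, 8 are pairwise adjacent, so at least 3 colors are needed.
3 colors suffice: 1=green, 2=blue, 3=blue, 4=blue, 5=green, 6=blue, 7=red, 8=green, 9=blue, 10=blue, 11=red.
That is already a proper 3-coloring.

Yes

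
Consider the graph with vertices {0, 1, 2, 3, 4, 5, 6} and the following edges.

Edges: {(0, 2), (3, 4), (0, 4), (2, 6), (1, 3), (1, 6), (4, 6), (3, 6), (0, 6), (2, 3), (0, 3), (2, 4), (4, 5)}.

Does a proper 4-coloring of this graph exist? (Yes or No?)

No

0, 2, 3, 4, 6 form a clique, so at least 5 colors are needed.
So 4 colors are not enough.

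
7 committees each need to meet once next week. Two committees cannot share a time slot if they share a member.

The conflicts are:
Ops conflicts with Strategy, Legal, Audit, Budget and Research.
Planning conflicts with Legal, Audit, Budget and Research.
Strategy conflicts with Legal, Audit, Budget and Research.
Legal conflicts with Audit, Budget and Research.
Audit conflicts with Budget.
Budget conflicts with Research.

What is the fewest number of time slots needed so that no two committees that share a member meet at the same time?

5

Ops, Strategy, Legal, Budget, Research pairwise conflict, so at least 5 time slots are needed.
Using 5 time slots: Ops=3, Planning=3, Strategy=5, Legal=2, Audit=4, Budget=1, Research=4. Each listed conflict is separated.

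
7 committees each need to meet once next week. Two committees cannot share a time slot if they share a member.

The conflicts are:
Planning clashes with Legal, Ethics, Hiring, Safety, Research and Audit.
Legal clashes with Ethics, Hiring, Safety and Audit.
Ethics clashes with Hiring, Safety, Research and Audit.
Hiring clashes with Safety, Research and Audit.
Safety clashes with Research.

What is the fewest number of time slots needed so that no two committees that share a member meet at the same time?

5

Planning, Legal, Ethics, Hiring, Audit are mutually in conflict, so at least 5 time slots are needed.
Using 5 time slots: Planning=3, Legal=4, Ethics=2, Hiring=1, Safety=5, Research=4, Audit=5. Every pair that conflicts lands in different time slots.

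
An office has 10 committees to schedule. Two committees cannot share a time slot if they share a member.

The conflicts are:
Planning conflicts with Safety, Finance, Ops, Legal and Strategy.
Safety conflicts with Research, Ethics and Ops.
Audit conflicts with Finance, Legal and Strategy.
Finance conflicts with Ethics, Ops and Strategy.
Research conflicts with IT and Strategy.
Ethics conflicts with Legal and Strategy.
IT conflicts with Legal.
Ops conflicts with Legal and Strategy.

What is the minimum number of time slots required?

Planning, Finance, Ops, Strategy pairwise conflict, so at least 4 time slots are needed.
4 time slots suffice: time slot 1 → {Safety, Legal, Strategy}; time slot 2 → {Planning, Audit, Research, Ethics}; time slot 3 → {Finance, IT}; time slot 4 → {Ops}. No two conflicting committees share a time slot.

4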